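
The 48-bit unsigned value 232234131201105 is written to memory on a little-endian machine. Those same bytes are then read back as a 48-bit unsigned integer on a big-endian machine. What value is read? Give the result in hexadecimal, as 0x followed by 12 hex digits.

0x511CE53837D3

232234131201105 in 48-bit hexadecimal is 0xD33738E51C51.
Stored little-endian, the bytes at ascending addresses are 51 1C E5 38 37 D3.
Read back as big-endian, the last byte is least significant, giving 0x511CE53837D3.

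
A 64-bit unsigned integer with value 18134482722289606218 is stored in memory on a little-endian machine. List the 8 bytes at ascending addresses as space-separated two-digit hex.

4A DE 87 8F F4 9F AA FB

18134482722289606218 in hexadecimal, padded to 64 bits, is 0xFBAA9FF48F87DE4A.
Split into bytes (most-significant first): FB AA 9F F4 8F 87 DE 4A.
Little-endian: lowest address holds the least-significant byte.
So at ascending addresses the bytes are 4A DE 87 8F F4 9F AA FB.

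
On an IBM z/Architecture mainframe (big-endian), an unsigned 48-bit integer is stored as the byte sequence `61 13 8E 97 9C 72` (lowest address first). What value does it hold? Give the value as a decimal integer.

Big-endian stores the most-significant byte at the lowest address.
The bytes are already most-significant first: 0x61138E979C72.
0x61138E979C72 = 106736624573554.

106736624573554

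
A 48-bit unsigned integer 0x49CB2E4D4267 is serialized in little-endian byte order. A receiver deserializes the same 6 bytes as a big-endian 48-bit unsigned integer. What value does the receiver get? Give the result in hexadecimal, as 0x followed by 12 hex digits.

Stored little-endian, the bytes at ascending addresses are 67 42 4D 2E CB 49.
Read back as big-endian, the last byte is least significant, giving 0x67424D2ECB49.

0x67424D2ECB49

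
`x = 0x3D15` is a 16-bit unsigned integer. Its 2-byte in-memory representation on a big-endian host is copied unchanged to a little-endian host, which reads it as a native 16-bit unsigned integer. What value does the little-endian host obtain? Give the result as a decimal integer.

5437

Stored big-endian, the bytes at ascending addresses are 3D 15.
Read back as little-endian, the first byte is least significant, giving 0x153D.
0x153D = 5437.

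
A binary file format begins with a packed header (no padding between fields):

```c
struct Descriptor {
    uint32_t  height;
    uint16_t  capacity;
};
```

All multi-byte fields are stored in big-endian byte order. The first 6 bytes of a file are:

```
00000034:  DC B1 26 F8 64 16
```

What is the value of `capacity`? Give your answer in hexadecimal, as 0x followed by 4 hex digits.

`capacity` follows `height` (4 bytes), so it starts at byte offset 4 and occupies 2 bytes.
Bytes at offsets 4..5: 64 16.
Big-endian stores the most-significant byte at the lowest address.
The bytes are already most-significant first: 0x6416.

0x6416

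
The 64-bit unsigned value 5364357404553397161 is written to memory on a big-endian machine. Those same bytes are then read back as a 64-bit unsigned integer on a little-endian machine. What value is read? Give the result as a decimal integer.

12196772856319078986

5364357404553397161 in 64-bit hexadecimal is 0x4A7206A34AA443A9.
Stored big-endian, the bytes at ascending addresses are 4A 72 06 A3 4A A4 43 A9.
Read back as little-endian, the first byte is least significant, giving 0xA943A44AA306724A.
0xA943A44AA306724A = 12196772856319078986.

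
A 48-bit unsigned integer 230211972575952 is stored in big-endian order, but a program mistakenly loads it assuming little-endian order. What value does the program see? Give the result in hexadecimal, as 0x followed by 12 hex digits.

0xD032D96660D1

230211972575952 in 48-bit hexadecimal is 0xD16066D932D0.
Stored big-endian, the bytes at ascending addresses are D1 60 66 D9 32 D0.
Read back as little-endian, the first byte is least significant, giving 0xD032D96660D1.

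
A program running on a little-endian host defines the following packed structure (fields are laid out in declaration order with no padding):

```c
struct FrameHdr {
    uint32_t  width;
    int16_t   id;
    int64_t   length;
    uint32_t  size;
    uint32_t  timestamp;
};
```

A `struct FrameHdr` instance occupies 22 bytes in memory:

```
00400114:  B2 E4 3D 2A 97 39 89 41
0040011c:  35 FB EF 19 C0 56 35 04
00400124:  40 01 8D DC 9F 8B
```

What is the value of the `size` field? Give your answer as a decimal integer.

20972597

`size` follows `width` (4 B), `id` (2 B), `length` (8 B), so it starts at offset 4 + 2 + 8 = 14 and occupies 4 bytes.
Bytes at offsets 14..17: 35 04 40 01.
In little-endian order the low byte comes first in memory.
Reassemble most-significant byte first: 01 40 04 35 → 0x01400435.
0x01400435 = 20972597.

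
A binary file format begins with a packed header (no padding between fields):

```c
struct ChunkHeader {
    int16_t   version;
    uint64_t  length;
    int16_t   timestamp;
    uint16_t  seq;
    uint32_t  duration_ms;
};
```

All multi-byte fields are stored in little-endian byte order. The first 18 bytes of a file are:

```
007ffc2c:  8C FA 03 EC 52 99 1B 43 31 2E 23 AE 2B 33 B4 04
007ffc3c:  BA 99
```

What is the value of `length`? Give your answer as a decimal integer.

3328515385419033603

`length` follows `version` (2 bytes), so it starts at byte offset 2 and occupies 8 bytes.
Bytes at offsets 2..9: 03 EC 52 99 1B 43 31 2E.
Little-endian stores the least-significant byte at the lowest address.
Reassemble most-significant byte first: 2E 31 43 1B 99 52 EC 03 → 0x2E31431B9952EC03.
0x2E31431B9952EC03 = 3328515385419033603.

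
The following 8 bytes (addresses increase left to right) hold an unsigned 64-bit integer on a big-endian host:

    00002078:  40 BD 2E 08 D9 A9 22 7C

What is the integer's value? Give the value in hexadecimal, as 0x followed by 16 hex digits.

0x40BD2E08D9A9227C

In big-endian order the high byte comes first in memory.
The bytes are already most-significant first: 0x40BD2E08D9A9227C.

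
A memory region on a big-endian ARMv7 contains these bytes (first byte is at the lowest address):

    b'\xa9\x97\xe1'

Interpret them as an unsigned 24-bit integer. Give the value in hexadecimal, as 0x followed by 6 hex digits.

In big-endian order the high byte comes first in memory.
The bytes are already most-significant first: 0xA997E1.

0xA997E1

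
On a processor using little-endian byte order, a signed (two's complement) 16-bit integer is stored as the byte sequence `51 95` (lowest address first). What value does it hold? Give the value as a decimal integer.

In little-endian order the low byte comes first in memory.
Reassemble most-significant byte first: 95 51 → 0x9551.
Top bit is set, so as a signed 16-bit value this is 0x9551 − 2^16 = -27311.

-27311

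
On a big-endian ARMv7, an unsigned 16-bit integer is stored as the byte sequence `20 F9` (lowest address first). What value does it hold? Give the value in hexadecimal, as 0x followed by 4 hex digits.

0x20F9

Big-endian: lowest address holds the most-significant byte.
The bytes are already most-significant first: 0x20F9.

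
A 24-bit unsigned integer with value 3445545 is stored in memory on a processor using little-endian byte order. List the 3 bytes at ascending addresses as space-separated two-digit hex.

29 93 34

3445545 in hexadecimal, padded to 24 bits, is 0x349329.
Split into bytes (most-significant first): 34 93 29.
Little-endian stores the least-significant byte at the lowest address.
So at ascending addresses the bytes are 29 93 34.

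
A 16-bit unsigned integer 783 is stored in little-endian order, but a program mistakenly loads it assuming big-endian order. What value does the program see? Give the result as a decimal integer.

3843

783 in 16-bit hexadecimal is 0x030F.
Stored little-endian, the bytes at ascending addresses are 0F 03.
Read back as big-endian, the last byte is least significant, giving 0x0F03.
0x0F03 = 3843.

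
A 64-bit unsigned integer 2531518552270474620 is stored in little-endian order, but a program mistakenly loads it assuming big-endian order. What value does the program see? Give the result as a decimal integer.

2531518552270474620 in 64-bit hexadecimal is 0x2321C2B5F2648D7C.
Stored little-endian, the bytes at ascending addresses are 7C 8D 64 F2 B5 C2 21 23.
Read back as big-endian, the last byte is least significant, giving 0x7C8D64F2B5C22123.
0x7C8D64F2B5C22123 = 8974940626013528355.

8974940626013528355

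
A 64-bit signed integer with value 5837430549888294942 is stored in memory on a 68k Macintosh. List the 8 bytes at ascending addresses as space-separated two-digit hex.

51 02 B8 28 37 1A E0 1E

5837430549888294942 in hexadecimal, padded to 64 bits, is 0x5102B828371AE01E.
Split into bytes (most-significant first): 51 02 B8 28 37 1A E0 1E.
Big-endian: lowest address holds the most-significant byte.
So the memory order matches the most-significant-first order: 51 02 B8 28 37 1A E0 1E.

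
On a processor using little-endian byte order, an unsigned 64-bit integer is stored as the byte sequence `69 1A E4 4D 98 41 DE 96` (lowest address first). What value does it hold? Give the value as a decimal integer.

10871198672916585065

In little-endian order the low byte comes first in memory.
Reassemble most-significant byte first: 96 DE 41 98 4D E4 1A 69 → 0x96DE41984DE41A69.
0x96DE41984DE41A69 = 10871198672916585065.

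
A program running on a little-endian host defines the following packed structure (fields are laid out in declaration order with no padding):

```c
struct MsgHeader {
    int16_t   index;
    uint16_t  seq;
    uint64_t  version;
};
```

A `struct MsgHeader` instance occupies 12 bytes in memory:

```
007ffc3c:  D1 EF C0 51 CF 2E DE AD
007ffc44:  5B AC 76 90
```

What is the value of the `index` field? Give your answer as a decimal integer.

-4143

`index` is the first field, at byte offset 0, occupying 2 bytes.
Bytes at offsets 0..1: D1 EF.
Little-endian stores the least-significant byte at the lowest address.
Reassemble most-significant byte first: EF D1 → 0xEFD1.
Top bit is set, so as a signed 16-bit value this is 0xEFD1 − 2^16 = -4143.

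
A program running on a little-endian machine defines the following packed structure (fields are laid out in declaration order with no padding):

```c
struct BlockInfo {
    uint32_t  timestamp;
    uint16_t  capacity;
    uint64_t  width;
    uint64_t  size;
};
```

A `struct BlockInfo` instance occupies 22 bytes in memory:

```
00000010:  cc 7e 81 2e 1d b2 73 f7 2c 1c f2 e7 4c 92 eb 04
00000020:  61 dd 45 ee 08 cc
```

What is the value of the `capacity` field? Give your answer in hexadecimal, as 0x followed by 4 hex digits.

`capacity` follows `timestamp` (4 bytes), so it starts at byte offset 4 and occupies 2 bytes.
Bytes at offsets 4..5: 1D B2.
In little-endian order the low byte comes first in memory.
Reassemble most-significant byte first: B2 1D → 0xB21D.

0xB21D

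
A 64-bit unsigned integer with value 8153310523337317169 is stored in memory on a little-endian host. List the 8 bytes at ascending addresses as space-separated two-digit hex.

31 9B F9 0E B9 60 26 71

8153310523337317169 in hexadecimal, padded to 64 bits, is 0x712660B90EF99B31.
Split into bytes (most-significant first): 71 26 60 B9 0E F9 9B 31.
Little-endian: lowest address holds the least-significant byte.
So at ascending addresses the bytes are 31 9B F9 0E B9 60 26 71.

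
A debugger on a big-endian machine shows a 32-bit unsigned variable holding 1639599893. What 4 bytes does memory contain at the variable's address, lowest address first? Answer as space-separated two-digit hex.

1639599893 in hexadecimal, padded to 32 bits, is 0x61BA4F15.
Split into bytes (most-significant first): 61 BA 4F 15.
In big-endian order the high byte comes first in memory.
So the memory order matches the most-significant-first order: 61 BA 4F 15.

61 BA 4F 15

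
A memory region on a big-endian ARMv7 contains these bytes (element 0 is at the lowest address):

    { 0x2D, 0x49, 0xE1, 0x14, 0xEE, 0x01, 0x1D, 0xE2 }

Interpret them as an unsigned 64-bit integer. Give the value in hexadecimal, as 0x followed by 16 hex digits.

0x2D49E114EE011DE2

Big-endian: lowest address holds the most-significant byte.
The bytes are already most-significant first: 0x2D49E114EE011DE2.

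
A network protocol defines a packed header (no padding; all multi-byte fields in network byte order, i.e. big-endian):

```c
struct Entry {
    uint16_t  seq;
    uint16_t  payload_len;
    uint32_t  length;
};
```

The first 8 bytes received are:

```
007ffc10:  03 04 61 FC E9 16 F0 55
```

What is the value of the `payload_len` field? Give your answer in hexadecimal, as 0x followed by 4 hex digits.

`payload_len` follows `seq` (2 bytes), so it starts at byte offset 2 and occupies 2 bytes.
Bytes at offsets 2..3: 61 FC.
Big-endian stores the most-significant byte at the lowest address.
The bytes are already most-significant first: 0x61FC.

0x61FC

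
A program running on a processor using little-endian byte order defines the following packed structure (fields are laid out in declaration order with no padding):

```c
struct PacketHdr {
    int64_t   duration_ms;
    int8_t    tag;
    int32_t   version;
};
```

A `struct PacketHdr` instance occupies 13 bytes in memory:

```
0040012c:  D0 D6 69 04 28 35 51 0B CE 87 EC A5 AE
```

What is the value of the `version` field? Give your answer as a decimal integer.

`version` follows `duration_ms` (8 B), `tag` (1 B), so it starts at offset 8 + 1 = 9 and occupies 4 bytes.
Bytes at offsets 9..12: 87 EC A5 AE.
Little-endian stores the least-significant byte at the lowest address.
Reassemble most-significant byte first: AE A5 EC 87 → 0xAEA5EC87.
Top bit is set, so as a signed 32-bit value this is 0xAEA5EC87 − 2^32 = -1364857721.

-1364857721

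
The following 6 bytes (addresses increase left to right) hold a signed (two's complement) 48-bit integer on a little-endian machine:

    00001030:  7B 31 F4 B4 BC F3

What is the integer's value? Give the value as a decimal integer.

-13483161407109

In little-endian order the low byte comes first in memory.
Reassemble most-significant byte first: F3 BC B4 F4 31 7B → 0xF3BCB4F4317B.
Top bit is set, so as a signed 48-bit value this is 0xF3BCB4F4317B − 2^48 = -13483161407109.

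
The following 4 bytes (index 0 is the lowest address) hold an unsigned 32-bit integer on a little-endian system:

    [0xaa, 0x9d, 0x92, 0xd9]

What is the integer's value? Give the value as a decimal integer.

In little-endian order the low byte comes first in memory.
Reassemble most-significant byte first: D9 92 9D AA → 0xD9929DAA.
0xD9929DAA = 3650264490.

3650264490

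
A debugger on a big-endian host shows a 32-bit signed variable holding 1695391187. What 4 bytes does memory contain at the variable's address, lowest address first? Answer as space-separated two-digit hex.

65 0D 9D D3

1695391187 in hexadecimal, padded to 32 bits, is 0x650D9DD3.
Split into bytes (most-significant first): 65 0D 9D D3.
Big-endian: lowest address holds the most-significant byte.
So the memory order matches the most-significant-first order: 65 0D 9D D3.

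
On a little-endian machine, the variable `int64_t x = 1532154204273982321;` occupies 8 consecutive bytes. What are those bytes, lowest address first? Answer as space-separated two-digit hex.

1532154204273982321 in hexadecimal, padded to 64 bits, is 0x15434E218EDF3B71.
Split into bytes (most-significant first): 15 43 4E 21 8E DF 3B 71.
Little-endian stores the least-significant byte at the lowest address.
So at ascending addresses the bytes are 71 3B DF 8E 21 4E 43 15.

71 3B DF 8E 21 4E 43 15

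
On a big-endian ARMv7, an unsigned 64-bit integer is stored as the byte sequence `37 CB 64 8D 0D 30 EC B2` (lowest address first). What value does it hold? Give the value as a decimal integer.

4020417649332776114

In big-endian order the high byte comes first in memory.
The bytes are already most-significant first: 0x37CB648D0D30ECB2.
0x37CB648D0D30ECB2 = 4020417649332776114.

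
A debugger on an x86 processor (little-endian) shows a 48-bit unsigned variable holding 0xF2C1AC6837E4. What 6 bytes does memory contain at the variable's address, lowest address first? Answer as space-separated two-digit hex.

E4 37 68 AC C1 F2

Split into bytes (most-significant first): F2 C1 AC 68 37 E4.
Little-endian: lowest address holds the least-significant byte.
So at ascending addresses the bytes are E4 37 68 AC C1 F2.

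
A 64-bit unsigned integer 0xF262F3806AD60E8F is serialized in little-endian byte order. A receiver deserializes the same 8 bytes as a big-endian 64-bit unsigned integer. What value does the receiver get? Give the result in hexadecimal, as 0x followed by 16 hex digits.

Stored little-endian, the bytes at ascending addresses are 8F 0E D6 6A 80 F3 62 F2.
Read back as big-endian, the last byte is least significant, giving 0x8F0ED66A80F362F2.

0x8F0ED66A80F362F2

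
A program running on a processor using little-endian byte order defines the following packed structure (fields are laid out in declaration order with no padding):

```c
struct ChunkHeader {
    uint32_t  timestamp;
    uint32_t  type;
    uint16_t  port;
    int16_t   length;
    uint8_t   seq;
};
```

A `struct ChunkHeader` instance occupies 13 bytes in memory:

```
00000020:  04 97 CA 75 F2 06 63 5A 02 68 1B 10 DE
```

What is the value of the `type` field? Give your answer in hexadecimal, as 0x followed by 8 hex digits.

0x5A6306F2

`type` follows `timestamp` (4 bytes), so it starts at byte offset 4 and occupies 4 bytes.
Bytes at offsets 4..7: F2 06 63 5A.
Little-endian: lowest address holds the least-significant byte.
Reassemble most-significant byte first: 5A 63 06 F2 → 0x5A6306F2.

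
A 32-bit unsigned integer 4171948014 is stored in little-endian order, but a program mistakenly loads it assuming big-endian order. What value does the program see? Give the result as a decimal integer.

4171948014 in 32-bit hexadecimal is 0xF8AADFEE.
Stored little-endian, the bytes at ascending addresses are EE DF AA F8.
Read back as big-endian, the last byte is least significant, giving 0xEEDFAAF8.
0xEEDFAAF8 = 4007635704.

4007635704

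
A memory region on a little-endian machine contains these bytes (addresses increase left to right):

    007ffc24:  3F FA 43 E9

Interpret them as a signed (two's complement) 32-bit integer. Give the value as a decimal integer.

-381420993

In little-endian order the low byte comes first in memory.
Reassemble most-significant byte first: E9 43 FA 3F → 0xE943FA3F.
Top bit is set, so as a signed 32-bit value this is 0xE943FA3F − 2^32 = -381420993.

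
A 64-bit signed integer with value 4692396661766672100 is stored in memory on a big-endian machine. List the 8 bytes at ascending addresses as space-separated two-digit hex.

41 1E BD E7 09 D4 CE E4

4692396661766672100 in hexadecimal, padded to 64 bits, is 0x411EBDE709D4CEE4.
Split into bytes (most-significant first): 41 1E BD E7 09 D4 CE E4.
Big-endian stores the most-significant byte at the lowest address.
So the memory order matches the most-significant-first order: 41 1E BD E7 09 D4 CE E4.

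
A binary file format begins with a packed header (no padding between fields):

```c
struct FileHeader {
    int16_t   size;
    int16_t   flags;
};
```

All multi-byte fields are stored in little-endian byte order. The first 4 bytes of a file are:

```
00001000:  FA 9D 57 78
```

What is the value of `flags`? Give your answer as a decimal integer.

`flags` follows `size` (2 bytes), so it starts at byte offset 2 and occupies 2 bytes.
Bytes at offsets 2..3: 57 78.
In little-endian order the low byte comes first in memory.
Reassemble most-significant byte first: 78 57 → 0x7857.
0x7857 = 30807.

30807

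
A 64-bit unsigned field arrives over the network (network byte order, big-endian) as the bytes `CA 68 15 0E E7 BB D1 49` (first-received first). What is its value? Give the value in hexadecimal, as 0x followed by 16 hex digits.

Big-endian stores the most-significant byte at the lowest address.
The bytes are already most-significant first: 0xCA68150EE7BBD149.

0xCA68150EE7BBD149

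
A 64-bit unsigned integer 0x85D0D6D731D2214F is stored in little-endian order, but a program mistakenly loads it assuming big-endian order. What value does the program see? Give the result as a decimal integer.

Stored little-endian, the bytes at ascending addresses are 4F 21 D2 31 D7 D6 D0 85.
Read back as big-endian, the last byte is least significant, giving 0x4F21D231D7D6D085.
0x4F21D231D7D6D085 = 5702069714744168581.

5702069714744168581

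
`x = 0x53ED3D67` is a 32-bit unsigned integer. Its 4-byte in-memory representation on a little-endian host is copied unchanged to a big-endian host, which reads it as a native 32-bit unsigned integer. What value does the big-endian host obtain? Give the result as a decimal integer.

Stored little-endian, the bytes at ascending addresses are 67 3D ED 53.
Read back as big-endian, the last byte is least significant, giving 0x673DED53.
0x673DED53 = 1732111699.

1732111699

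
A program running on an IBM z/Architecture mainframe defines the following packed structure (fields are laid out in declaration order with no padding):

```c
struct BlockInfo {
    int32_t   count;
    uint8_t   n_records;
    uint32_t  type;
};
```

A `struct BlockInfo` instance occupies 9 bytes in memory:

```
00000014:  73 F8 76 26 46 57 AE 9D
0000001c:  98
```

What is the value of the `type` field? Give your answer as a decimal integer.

1471061400

`type` follows `count` (4 B), `n_records` (1 B), so it starts at offset 4 + 1 = 5 and occupies 4 bytes.
Bytes at offsets 5..8: 57 AE 9D 98.
Big-endian: lowest address holds the most-significant byte.
The bytes are already most-significant first: 0x57AE9D98.
0x57AE9D98 = 1471061400.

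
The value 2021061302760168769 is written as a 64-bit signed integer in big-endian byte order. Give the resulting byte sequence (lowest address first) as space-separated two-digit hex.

2021061302760168769 in hexadecimal, padded to 64 bits, is 0x1C0C408BFC4EDD41.
Split into bytes (most-significant first): 1C 0C 40 8B FC 4E DD 41.
Big-endian: lowest address holds the most-significant byte.
So the memory order matches the most-significant-first order: 1C 0C 40 8B FC 4E DD 41.

1C 0C 40 8B FC 4E DD 41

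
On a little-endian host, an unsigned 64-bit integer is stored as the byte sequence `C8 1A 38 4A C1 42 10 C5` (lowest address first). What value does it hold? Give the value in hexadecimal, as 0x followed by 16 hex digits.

0xC51042C14A381AC8

Little-endian stores the least-significant byte at the lowest address.
Reassemble most-significant byte first: C5 10 42 C1 4A 38 1A C8 → 0xC51042C14A381AC8.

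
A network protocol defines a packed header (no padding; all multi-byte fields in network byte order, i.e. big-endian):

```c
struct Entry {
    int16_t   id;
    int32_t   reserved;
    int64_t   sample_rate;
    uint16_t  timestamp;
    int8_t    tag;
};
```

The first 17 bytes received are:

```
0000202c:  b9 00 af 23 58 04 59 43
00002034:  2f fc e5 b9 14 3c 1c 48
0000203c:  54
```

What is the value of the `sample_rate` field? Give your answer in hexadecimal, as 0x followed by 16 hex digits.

`sample_rate` follows `id` (2 B), `reserved` (4 B), so it starts at offset 2 + 4 = 6 and occupies 8 bytes.
Bytes at offsets 6..13: 59 43 2F FC E5 B9 14 3C.
In big-endian order the high byte comes first in memory.
The bytes are already most-significant first: 0x59432FFCE5B9143C.

0x59432FFCE5B9143C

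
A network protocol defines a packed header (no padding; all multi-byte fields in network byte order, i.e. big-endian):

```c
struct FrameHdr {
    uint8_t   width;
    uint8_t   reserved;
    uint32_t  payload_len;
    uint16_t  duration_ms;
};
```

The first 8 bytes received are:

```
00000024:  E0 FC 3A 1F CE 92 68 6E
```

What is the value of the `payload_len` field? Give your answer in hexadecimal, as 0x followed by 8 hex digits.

0x3A1FCE92

`payload_len` follows `width` (1 B), `reserved` (1 B), so it starts at offset 1 + 1 = 2 and occupies 4 bytes.
Bytes at offsets 2..5: 3A 1F CE 92.
Big-endian: lowest address holds the most-significant byte.
The bytes are already most-significant first: 0x3A1FCE92.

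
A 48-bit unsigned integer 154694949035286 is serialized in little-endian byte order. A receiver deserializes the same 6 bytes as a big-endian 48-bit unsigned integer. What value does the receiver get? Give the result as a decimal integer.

24590780313996

154694949035286 in 48-bit hexadecimal is 0x8CB1B97C5D16.
Stored little-endian, the bytes at ascending addresses are 16 5D 7C B9 B1 8C.
Read back as big-endian, the last byte is least significant, giving 0x165D7CB9B18C.
0x165D7CB9B18C = 24590780313996.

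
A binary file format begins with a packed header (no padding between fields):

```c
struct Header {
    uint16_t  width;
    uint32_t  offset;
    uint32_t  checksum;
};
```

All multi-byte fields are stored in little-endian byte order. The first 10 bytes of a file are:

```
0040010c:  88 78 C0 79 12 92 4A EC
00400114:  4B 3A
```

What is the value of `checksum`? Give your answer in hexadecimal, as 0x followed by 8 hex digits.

0x3A4BEC4A

`checksum` follows `width` (2 B), `offset` (4 B), so it starts at offset 2 + 4 = 6 and occupies 4 bytes.
Bytes at offsets 6..9: 4A EC 4B 3A.
Little-endian stores the least-significant byte at the lowest address.
Reassemble most-significant byte first: 3A 4B EC 4A → 0x3A4BEC4A.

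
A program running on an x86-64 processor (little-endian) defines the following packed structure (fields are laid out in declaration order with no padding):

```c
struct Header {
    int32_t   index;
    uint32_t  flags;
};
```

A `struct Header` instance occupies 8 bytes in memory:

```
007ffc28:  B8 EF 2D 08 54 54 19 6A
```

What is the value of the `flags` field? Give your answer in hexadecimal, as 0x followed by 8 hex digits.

0x6A195454

`flags` follows `index` (4 bytes), so it starts at byte offset 4 and occupies 4 bytes.
Bytes at offsets 4..7: 54 54 19 6A.
Little-endian stores the least-significant byte at the lowest address.
Reassemble most-significant byte first: 6A 19 54 54 → 0x6A195454.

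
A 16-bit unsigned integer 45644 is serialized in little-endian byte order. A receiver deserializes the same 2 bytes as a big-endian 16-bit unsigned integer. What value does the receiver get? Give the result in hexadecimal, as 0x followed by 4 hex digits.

45644 in 16-bit hexadecimal is 0xB24C.
Stored little-endian, the bytes at ascending addresses are 4C B2.
Read back as big-endian, the last byte is least significant, giving 0x4CB2.

0x4CB2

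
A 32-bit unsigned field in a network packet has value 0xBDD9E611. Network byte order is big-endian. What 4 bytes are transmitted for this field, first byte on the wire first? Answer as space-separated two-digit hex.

Split into bytes (most-significant first): BD D9 E6 11.
In big-endian order the high byte comes first in memory.
So the memory order matches the most-significant-first order: BD D9 E6 11.

BD D9 E6 11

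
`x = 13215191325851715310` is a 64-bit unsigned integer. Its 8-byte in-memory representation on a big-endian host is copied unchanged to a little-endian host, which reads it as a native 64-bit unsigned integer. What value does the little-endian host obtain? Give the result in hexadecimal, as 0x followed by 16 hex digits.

13215191325851715310 in 64-bit hexadecimal is 0xB765CA7E683706EE.
Stored big-endian, the bytes at ascending addresses are B7 65 CA 7E 68 37 06 EE.
Read back as little-endian, the first byte is least significant, giving 0xEE0637687ECA65B7.

0xEE0637687ECA65B7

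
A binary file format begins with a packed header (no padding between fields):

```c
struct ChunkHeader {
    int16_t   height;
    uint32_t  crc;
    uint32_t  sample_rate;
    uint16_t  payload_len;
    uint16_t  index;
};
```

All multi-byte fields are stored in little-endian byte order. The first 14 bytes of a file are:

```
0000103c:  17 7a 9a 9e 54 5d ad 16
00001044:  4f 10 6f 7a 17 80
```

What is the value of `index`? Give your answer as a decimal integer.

`index` follows `height` (2 B), `crc` (4 B), `sample_rate` (4 B), `payload_len` (2 B), so it starts at offset 2 + 4 + 4 + 2 = 12 and occupies 2 bytes.
Bytes at offsets 12..13: 17 80.
In little-endian order the low byte comes first in memory.
Reassemble most-significant byte first: 80 17 → 0x8017.
0x8017 = 32791.

32791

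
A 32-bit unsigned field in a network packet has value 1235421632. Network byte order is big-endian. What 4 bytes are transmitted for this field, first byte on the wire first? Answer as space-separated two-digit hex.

49 A3 09 C0

1235421632 in hexadecimal, padded to 32 bits, is 0x49A309C0.
Split into bytes (most-significant first): 49 A3 09 C0.
Big-endian stores the most-significant byte at the lowest address.
So the memory order matches the most-significant-first order: 49 A3 09 C0.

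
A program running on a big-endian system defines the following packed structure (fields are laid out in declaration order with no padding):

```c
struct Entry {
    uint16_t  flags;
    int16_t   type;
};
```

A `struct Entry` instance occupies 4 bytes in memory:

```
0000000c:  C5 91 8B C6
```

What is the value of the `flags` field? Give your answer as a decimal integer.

50577

`flags` is the first field, at byte offset 0, occupying 2 bytes.
Bytes at offsets 0..1: C5 91.
Big-endian: lowest address holds the most-significant byte.
The bytes are already most-significant first: 0xC591.
0xC591 = 50577.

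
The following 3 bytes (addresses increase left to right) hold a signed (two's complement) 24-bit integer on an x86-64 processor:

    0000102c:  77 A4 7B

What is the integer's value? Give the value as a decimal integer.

8103031

In little-endian order the low byte comes first in memory.
Reassemble most-significant byte first: 7B A4 77 → 0x7BA477.
0x7BA477 = 8103031.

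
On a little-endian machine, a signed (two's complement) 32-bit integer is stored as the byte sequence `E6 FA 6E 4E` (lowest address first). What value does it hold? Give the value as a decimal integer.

Little-endian stores the least-significant byte at the lowest address.
Reassemble most-significant byte first: 4E 6E FA E6 → 0x4E6EFAE6.
0x4E6EFAE6 = 1315896038.

1315896038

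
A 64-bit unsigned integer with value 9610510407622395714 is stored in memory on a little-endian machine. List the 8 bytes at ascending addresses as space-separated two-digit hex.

42 07 87 0C 4C 64 5F 85

9610510407622395714 in hexadecimal, padded to 64 bits, is 0x855F644C0C870742.
Split into bytes (most-significant first): 85 5F 64 4C 0C 87 07 42.
Little-endian: lowest address holds the least-significant byte.
So at ascending addresses the bytes are 42 07 87 0C 4C 64 5F 85.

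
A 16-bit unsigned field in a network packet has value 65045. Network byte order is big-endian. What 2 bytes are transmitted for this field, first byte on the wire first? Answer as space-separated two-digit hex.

65045 in hexadecimal, padded to 16 bits, is 0xFE15.
Split into bytes (most-significant first): FE 15.
Big-endian stores the most-significant byte at the lowest address.
So the memory order matches the most-significant-first order: FE 15.

FE 15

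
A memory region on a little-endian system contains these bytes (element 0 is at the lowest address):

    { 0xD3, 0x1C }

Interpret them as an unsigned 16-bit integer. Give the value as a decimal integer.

In little-endian order the low byte comes first in memory.
Reassemble most-significant byte first: 1C D3 → 0x1CD3.
0x1CD3 = 7379.

7379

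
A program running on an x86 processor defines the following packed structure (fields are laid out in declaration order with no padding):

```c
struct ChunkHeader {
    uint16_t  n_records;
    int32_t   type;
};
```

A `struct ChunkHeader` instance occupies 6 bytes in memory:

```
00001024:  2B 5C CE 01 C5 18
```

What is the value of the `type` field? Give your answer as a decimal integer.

`type` follows `n_records` (2 bytes), so it starts at byte offset 2 and occupies 4 bytes.
Bytes at offsets 2..5: CE 01 C5 18.
In little-endian order the low byte comes first in memory.
Reassemble most-significant byte first: 18 C5 01 CE → 0x18C501CE.
0x18C501CE = 415564238.

415564238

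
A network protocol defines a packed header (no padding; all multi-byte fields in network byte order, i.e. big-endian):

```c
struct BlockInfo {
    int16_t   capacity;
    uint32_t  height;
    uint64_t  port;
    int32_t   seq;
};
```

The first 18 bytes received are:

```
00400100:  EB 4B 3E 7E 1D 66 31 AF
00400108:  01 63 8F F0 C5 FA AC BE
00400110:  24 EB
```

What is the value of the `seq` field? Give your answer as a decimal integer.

-1396824853

`seq` follows `capacity` (2 B), `height` (4 B), `port` (8 B), so it starts at offset 2 + 4 + 8 = 14 and occupies 4 bytes.
Bytes at offsets 14..17: AC BE 24 EB.
Big-endian: lowest address holds the most-significant byte.
The bytes are already most-significant first: 0xACBE24EB.
Top bit is set, so as a signed 32-bit value this is 0xACBE24EB − 2^32 = -1396824853.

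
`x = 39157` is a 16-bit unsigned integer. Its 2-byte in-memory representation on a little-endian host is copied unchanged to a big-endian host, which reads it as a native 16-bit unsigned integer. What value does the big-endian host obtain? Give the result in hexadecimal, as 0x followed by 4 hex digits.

0xF598

39157 in 16-bit hexadecimal is 0x98F5.
Stored little-endian, the bytes at ascending addresses are F5 98.
Read back as big-endian, the last byte is least significant, giving 0xF598.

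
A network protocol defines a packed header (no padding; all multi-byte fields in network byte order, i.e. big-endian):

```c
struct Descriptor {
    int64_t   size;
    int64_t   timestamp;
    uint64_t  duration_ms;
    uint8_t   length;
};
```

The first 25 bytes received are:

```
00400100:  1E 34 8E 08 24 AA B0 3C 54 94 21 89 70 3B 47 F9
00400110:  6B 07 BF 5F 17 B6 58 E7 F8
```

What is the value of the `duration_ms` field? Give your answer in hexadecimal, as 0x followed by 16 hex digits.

0x6B07BF5F17B658E7

`duration_ms` follows `size` (8 B), `timestamp` (8 B), so it starts at offset 8 + 8 = 16 and occupies 8 bytes.
Bytes at offsets 16..23: 6B 07 BF 5F 17 B6 58 E7.
In big-endian order the high byte comes first in memory.
The bytes are already most-significant first: 0x6B07BF5F17B658E7.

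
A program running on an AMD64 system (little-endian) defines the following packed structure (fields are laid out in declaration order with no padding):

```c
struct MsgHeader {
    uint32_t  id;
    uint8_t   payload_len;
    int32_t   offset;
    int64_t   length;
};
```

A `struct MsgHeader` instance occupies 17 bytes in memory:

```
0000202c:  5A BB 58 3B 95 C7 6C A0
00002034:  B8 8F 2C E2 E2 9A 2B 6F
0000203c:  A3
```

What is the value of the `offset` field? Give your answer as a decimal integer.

-1197445945

`offset` follows `id` (4 B), `payload_len` (1 B), so it starts at offset 4 + 1 = 5 and occupies 4 bytes.
Bytes at offsets 5..8: C7 6C A0 B8.
In little-endian order the low byte comes first in memory.
Reassemble most-significant byte first: B8 A0 6C C7 → 0xB8A06CC7.
Top bit is set, so as a signed 32-bit value this is 0xB8A06CC7 − 2^32 = -1197445945.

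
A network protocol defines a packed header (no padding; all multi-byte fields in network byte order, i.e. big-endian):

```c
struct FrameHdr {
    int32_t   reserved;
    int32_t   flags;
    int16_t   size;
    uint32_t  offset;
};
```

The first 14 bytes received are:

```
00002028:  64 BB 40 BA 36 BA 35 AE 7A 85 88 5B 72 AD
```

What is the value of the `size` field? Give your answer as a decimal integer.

`size` follows `reserved` (4 B), `flags` (4 B), so it starts at offset 4 + 4 = 8 and occupies 2 bytes.
Bytes at offsets 8..9: 7A 85.
Big-endian: lowest address holds the most-significant byte.
The bytes are already most-significant first: 0x7A85.
0x7A85 = 31365.

31365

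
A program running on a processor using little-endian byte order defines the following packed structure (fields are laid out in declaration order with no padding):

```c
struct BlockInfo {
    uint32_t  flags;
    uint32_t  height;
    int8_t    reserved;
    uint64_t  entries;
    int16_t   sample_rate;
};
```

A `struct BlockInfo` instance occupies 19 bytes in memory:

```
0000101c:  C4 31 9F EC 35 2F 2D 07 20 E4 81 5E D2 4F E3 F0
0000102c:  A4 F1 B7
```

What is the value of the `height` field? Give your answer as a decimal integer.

120401717

`height` follows `flags` (4 bytes), so it starts at byte offset 4 and occupies 4 bytes.
Bytes at offsets 4..7: 35 2F 2D 07.
In little-endian order the low byte comes first in memory.
Reassemble most-significant byte first: 07 2D 2F 35 → 0x072D2F35.
0x072D2F35 = 120401717.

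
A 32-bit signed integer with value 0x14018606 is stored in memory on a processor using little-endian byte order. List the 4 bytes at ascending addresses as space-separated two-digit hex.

Split into bytes (most-significant first): 14 01 86 06.
In little-endian order the low byte comes first in memory.
So at ascending addresses the bytes are 06 86 01 14.

06 86 01 14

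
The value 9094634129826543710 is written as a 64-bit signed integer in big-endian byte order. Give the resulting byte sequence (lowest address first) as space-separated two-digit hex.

7E 36 A1 8E 3E 74 78 5E

9094634129826543710 in hexadecimal, padded to 64 bits, is 0x7E36A18E3E74785E.
Split into bytes (most-significant first): 7E 36 A1 8E 3E 74 78 5E.
In big-endian order the high byte comes first in memory.
So the memory order matches the most-significant-first order: 7E 36 A1 8E 3E 74 78 5E.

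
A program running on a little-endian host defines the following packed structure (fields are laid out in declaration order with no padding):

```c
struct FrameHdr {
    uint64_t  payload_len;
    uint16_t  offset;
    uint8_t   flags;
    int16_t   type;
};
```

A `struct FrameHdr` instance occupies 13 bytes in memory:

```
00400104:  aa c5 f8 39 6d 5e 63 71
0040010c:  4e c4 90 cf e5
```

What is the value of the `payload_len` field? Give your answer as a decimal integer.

8170477972197262762

`payload_len` is the first field, at byte offset 0, occupying 8 bytes.
Bytes at offsets 0..7: AA C5 F8 39 6D 5E 63 71.
Little-endian stores the least-significant byte at the lowest address.
Reassemble most-significant byte first: 71 63 5E 6D 39 F8 C5 AA → 0x71635E6D39F8C5AA.
0x71635E6D39F8C5AA = 8170477972197262762.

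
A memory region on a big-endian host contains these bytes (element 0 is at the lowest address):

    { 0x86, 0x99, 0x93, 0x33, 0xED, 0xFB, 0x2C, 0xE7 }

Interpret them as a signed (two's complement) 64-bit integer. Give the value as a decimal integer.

-8747798949945201433

Big-endian: lowest address holds the most-significant byte.
The bytes are already most-significant first: 0x86999333EDFB2CE7.
Top bit is set, so as a signed 64-bit value this is 0x86999333EDFB2CE7 − 2^64 = -8747798949945201433.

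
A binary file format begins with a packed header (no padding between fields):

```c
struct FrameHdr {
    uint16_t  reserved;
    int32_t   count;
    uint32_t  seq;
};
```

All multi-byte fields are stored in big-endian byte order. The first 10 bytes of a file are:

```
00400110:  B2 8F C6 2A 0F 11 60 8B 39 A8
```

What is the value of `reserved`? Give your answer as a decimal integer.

`reserved` is the first field, at byte offset 0, occupying 2 bytes.
Bytes at offsets 0..1: B2 8F.
Big-endian stores the most-significant byte at the lowest address.
The bytes are already most-significant first: 0xB28F.
0xB28F = 45711.

45711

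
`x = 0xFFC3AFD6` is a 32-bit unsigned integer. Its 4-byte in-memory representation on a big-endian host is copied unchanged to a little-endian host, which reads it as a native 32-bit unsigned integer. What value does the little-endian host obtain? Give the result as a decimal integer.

Stored big-endian, the bytes at ascending addresses are FF C3 AF D6.
Read back as little-endian, the first byte is least significant, giving 0xD6AFC3FF.
0xD6AFC3FF = 3601843199.

3601843199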